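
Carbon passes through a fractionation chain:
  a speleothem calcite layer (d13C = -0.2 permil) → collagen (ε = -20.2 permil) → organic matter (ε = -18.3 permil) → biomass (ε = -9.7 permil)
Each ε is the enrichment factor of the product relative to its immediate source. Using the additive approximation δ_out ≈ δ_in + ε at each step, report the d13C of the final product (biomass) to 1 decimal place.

-48.4 permil

step 1: δ ≈ -0.2 + (-20.2) = -20.4 permil
step 2: δ ≈ -20.4 + (-18.3) = -38.7 permil
step 3: δ ≈ -38.7 + (-9.7) = -48.4 permil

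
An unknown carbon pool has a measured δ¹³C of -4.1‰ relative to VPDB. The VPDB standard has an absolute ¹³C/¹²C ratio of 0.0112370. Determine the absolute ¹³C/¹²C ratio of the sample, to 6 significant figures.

0.0111909

R_sample = R_standard × (δ¹³C/1000 + 1)
R_sample = 0.0112370 × (-4.1/1000 + 1) = 0.0112370 × 0.995900
R_sample = 0.0111909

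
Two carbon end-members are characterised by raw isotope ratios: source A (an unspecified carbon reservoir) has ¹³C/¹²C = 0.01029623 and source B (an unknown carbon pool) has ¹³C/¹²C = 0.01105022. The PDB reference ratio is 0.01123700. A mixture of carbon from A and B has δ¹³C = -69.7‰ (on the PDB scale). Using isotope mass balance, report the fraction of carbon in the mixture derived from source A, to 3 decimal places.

δ_A = (0.01029623/0.01123700 − 1)×1000 = (0.916279 − 1)×1000 = -83.721‰
δ_B = (0.01105022/0.01123700 − 1)×1000 = (0.983378 − 1)×1000 = -16.622‰
f_A = (δ_mix − δ_B)/(δ_A − δ_B) = (-69.7 − (-16.622))/(-83.721 − (-16.622))
f_A = -53.078 / -67.099 = 0.7910

0.791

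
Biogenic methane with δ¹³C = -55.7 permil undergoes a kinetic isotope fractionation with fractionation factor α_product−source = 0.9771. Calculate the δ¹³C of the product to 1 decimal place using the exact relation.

-77.3 permil

δ_product = (δ_source + 1000)·α − 1000
δ_product = (-55.7 + 1000) × 0.9771 − 1000
δ_product = 922.676 − 1000 = -77.32 permil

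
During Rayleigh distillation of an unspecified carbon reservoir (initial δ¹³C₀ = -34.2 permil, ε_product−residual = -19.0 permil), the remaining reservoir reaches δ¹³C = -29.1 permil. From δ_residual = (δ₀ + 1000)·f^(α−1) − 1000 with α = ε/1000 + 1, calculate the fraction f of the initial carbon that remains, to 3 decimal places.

α − 1 = ε/1000 = -0.0190
(δ_res + 1000)/(δ₀ + 1000) = (-29.1 + 1000)/(-34.2 + 1000) = 970.9/965.8 = 1.005281
f = 1.005281^(1/-0.0190) = exp(ln(1.005281)/-0.0190) = exp(0.00527/-0.0190)
f = exp(-0.2772) = 0.7579

0.758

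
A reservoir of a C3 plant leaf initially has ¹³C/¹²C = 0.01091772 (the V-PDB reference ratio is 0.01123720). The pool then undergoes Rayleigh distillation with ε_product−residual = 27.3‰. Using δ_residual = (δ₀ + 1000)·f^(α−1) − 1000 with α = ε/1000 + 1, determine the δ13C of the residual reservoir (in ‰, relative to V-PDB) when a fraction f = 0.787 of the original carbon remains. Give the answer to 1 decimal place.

-34.8‰

δ₀ = (0.01091772/0.01123720 − 1)×1000 = (0.971569 − 1)×1000 = -28.431‰
α − 1 = ε/1000 = 0.0273
f^(α−1) = 0.787^(0.0273) = 0.993482
δ_res = (-28.431 + 1000) × 0.993482 − 1000 = 965.237 − 1000 = -34.76‰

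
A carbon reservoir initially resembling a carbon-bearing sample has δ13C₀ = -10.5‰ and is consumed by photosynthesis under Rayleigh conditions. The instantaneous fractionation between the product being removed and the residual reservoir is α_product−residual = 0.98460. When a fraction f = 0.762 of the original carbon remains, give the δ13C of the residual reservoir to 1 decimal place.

-6.3‰

Rayleigh residual: δ_res = (δ₀ + 1000)·f^(α−1) − 1000
α − 1 = -0.01540
f^(α−1) = 0.762^(-0.01540) = 1.004195
δ_res = (-10.5 + 1000) × 1.004195 − 1000 = 993.651 − 1000 = -6.35‰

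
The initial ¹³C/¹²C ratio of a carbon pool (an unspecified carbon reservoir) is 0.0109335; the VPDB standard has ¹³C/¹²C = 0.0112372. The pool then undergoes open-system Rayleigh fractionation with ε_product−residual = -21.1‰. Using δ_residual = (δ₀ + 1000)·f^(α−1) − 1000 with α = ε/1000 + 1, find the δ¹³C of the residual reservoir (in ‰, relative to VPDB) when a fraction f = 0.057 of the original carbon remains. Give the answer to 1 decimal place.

δ₀ = (0.0109335/0.0112372 − 1)×1000 = (0.972974 − 1)×1000 = -27.026‰
α − 1 = ε/1000 = -0.0211
f^(α−1) = 0.057^(-0.0211) = 1.062309
δ_res = (-27.026 + 1000) × 1.062309 − 1000 = 1033.599 − 1000 = 33.60‰

33.6‰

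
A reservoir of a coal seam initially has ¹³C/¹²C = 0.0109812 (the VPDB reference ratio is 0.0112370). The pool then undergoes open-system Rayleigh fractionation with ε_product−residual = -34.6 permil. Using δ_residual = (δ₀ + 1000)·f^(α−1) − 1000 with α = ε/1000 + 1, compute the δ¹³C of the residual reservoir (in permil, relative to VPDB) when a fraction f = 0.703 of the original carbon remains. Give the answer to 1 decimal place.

δ₀ = (0.0109812/0.0112370 − 1)×1000 = (0.977236 − 1)×1000 = -22.764 permil
α − 1 = ε/1000 = -0.0346
f^(α−1) = 0.703^(-0.0346) = 1.012268
δ_res = (-22.764 + 1000) × 1.012268 − 1000 = 989.224 − 1000 = -10.78 permil

-10.8 permil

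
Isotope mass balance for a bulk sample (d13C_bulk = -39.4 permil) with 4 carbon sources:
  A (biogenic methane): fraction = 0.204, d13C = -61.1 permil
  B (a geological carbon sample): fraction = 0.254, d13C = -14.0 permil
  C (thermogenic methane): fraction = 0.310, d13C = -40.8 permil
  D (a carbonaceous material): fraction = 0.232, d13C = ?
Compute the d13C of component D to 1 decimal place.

Isotope mass balance: δ_bulk = Σ fᵢ·δᵢ.
-39.4 = 0.204×(-61.1) + 0.254×(-14.0) + 0.310×(-40.8) + 0.232×δ_D
0.232·δ_D = -39.4 − (-28.668) = -10.732
δ_D = -10.732 / 0.232 = -46.26 permil

-46.3 permil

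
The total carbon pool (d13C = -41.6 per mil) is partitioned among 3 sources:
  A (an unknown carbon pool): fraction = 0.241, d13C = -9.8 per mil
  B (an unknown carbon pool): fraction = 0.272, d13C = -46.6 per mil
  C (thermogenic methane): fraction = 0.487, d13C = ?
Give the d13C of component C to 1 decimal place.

Isotope mass balance: δ_bulk = Σ fᵢ·δᵢ.
-41.6 = 0.241×(-9.8) + 0.272×(-46.6) + 0.487×δ_C
0.487·δ_C = -41.6 − (-15.037) = -26.563
δ_C = -26.563 / 0.487 = -54.54 per mil

-54.5 per mil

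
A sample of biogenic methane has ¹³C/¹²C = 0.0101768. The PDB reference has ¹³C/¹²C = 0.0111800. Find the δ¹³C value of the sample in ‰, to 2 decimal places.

δ¹³C = (R_sample / R_standard − 1) × 1000
R_sample / R_standard = 0.0101768 / 0.0111800 = 0.910268
δ¹³C = (0.910268 − 1) × 1000 = -89.732‰

-89.73‰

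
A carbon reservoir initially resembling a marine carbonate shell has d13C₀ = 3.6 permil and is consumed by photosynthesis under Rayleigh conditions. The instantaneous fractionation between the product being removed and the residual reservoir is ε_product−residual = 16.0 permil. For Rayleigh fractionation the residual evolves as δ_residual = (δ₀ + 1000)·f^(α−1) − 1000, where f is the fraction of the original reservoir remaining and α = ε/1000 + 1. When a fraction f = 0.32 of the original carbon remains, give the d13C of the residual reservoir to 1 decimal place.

Rayleigh residual: δ_res = (δ₀ + 1000)·f^(α−1) − 1000
α = ε/1000 + 1 = 1.01600, so α − 1 = 0.01600
f^(α−1) = 0.32^(0.01600) = 0.981934
δ_res = (3.6 + 1000) × 0.981934 − 1000 = 985.469 − 1000 = -14.53 permil

-14.5 permil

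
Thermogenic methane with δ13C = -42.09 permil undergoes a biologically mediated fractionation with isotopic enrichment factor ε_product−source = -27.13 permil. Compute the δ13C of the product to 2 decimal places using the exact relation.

To first order, δ_product ≈ δ_source + ε = -69.22 permil.
Exactly, δ_product = (δ_source + 1000)·(ε/1000 + 1) − 1000.
δ_product = (-42.09 + 1000) × (-27.13/1000 + 1) − 1000
δ_product = -68.078 permil

-68.08 permil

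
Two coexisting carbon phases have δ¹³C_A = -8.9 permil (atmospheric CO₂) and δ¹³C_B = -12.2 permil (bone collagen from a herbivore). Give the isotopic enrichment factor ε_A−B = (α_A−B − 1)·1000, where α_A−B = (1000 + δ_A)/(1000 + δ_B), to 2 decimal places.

3.34 permil

α_A−B = (1000 + -8.9) / (1000 + -12.2) = 991.1 / 987.8 = 1.003341
ε_A−B = (1.003341 − 1) × 1000 = 3.341 permil
(The approximation ε ≈ δ_A − δ_B would give 3.3 permil.)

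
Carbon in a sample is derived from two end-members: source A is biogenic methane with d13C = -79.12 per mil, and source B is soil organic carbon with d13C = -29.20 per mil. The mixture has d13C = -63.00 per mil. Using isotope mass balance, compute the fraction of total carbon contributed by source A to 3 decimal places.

δ_mix = f_A·δ_A + (1 − f_A)·δ_B  ⇒  f_A = (δ_mix − δ_B)/(δ_A − δ_B)
f_A = (-63.00 − (-29.20)) / (-79.12 − (-29.20))
f_A = -33.80 / -49.92 = 0.6771

0.677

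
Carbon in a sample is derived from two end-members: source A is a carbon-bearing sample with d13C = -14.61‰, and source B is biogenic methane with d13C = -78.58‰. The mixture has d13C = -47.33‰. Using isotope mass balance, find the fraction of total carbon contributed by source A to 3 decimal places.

0.489

δ_mix = f_A·δ_A + (1 − f_A)·δ_B  ⇒  f_A = (δ_mix − δ_B)/(δ_A − δ_B)
f_A = (-47.33 − (-78.58)) / (-14.61 − (-78.58))
f_A = 31.25 / 63.97 = 0.4885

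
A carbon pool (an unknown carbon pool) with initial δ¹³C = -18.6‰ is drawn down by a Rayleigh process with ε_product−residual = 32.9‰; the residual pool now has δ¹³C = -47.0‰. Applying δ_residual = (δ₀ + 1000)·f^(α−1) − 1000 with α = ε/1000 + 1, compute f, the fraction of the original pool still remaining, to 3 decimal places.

0.410

α − 1 = ε/1000 = 0.0329
(δ_res + 1000)/(δ₀ + 1000) = (-47.0 + 1000)/(-18.6 + 1000) = 953.0/981.4 = 0.971062
f = 0.971062^(1/0.0329) = exp(ln(0.971062)/0.0329) = exp(-0.02937/0.0329)
f = exp(-0.8926) = 0.4096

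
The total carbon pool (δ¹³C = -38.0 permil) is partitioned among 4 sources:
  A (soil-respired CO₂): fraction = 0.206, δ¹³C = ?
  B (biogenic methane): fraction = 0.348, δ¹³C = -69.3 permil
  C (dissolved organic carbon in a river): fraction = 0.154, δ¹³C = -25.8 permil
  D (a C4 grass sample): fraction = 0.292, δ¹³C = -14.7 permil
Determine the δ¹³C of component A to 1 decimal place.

-27.3 permil

Isotope mass balance: δ_bulk = Σ fᵢ·δᵢ.
-38.0 = 0.206×δ_A + 0.348×(-69.3) + 0.154×(-25.8) + 0.292×(-14.7)
0.206·δ_A = -38.0 − (-32.382) = -5.618
δ_A = -5.618 / 0.206 = -27.27 permil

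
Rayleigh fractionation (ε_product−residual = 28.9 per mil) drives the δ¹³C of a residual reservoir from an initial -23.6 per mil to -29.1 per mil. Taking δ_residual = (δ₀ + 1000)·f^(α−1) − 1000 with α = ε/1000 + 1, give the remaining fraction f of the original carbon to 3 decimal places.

α − 1 = ε/1000 = 0.0289
(δ_res + 1000)/(δ₀ + 1000) = (-29.1 + 1000)/(-23.6 + 1000) = 970.9/976.4 = 0.994367
f = 0.994367^(1/0.0289) = exp(ln(0.994367)/0.0289) = exp(-0.00565/0.0289)
f = exp(-0.1955) = 0.8225

0.822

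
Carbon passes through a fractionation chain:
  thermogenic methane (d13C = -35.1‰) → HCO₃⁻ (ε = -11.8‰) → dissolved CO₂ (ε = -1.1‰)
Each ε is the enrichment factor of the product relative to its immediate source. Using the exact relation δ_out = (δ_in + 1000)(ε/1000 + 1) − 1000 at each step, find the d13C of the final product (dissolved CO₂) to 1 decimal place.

step 1: δ = (-35.10 + 1000)·(-11.8/1000 + 1) − 1000 = -46.49‰
step 2: δ = (-46.49 + 1000)·(-1.1/1000 + 1) − 1000 = -47.53‰

-47.5‰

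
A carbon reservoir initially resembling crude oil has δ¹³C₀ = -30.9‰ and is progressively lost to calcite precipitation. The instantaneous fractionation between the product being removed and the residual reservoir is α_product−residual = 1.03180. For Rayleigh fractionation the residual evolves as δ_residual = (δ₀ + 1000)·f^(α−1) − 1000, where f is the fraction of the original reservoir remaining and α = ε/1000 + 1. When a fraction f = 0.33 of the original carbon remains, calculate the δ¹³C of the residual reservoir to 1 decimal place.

Rayleigh residual: δ_res = (δ₀ + 1000)·f^(α−1) − 1000
α − 1 = 0.03180
f^(α−1) = 0.33^(0.03180) = 0.965359
δ_res = (-30.9 + 1000) × 0.965359 − 1000 = 935.529 − 1000 = -64.47‰

-64.5‰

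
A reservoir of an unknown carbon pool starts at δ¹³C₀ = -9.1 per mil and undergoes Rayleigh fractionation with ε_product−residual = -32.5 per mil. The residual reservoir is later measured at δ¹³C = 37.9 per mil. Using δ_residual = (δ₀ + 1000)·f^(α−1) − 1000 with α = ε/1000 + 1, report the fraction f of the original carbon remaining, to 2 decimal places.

α − 1 = ε/1000 = -0.0325
(δ_res + 1000)/(δ₀ + 1000) = (37.9 + 1000)/(-9.1 + 1000) = 1037.9/990.9 = 1.047432
f = 1.047432^(1/-0.0325) = exp(ln(1.047432)/-0.0325) = exp(0.04634/-0.0325)
f = exp(-1.4259) = 0.2403

0.24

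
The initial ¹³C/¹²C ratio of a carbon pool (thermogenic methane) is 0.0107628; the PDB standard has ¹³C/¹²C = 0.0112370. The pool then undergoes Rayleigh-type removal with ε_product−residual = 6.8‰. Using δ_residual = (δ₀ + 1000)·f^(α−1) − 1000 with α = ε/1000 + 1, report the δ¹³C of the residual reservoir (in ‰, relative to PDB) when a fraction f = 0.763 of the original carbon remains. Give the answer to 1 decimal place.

δ₀ = (0.0107628/0.0112370 − 1)×1000 = (0.957800 − 1)×1000 = -42.200‰
α − 1 = ε/1000 = 0.0068
f^(α−1) = 0.763^(0.0068) = 0.998162
δ_res = (-42.200 + 1000) × 0.998162 − 1000 = 956.040 − 1000 = -43.96‰

-44.0‰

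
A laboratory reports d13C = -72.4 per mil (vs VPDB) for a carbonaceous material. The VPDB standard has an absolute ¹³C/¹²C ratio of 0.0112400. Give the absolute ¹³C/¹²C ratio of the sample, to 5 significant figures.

R_sample = R_standard × (d13C/1000 + 1)
R_sample = 0.0112400 × (-72.4/1000 + 1) = 0.0112400 × 0.927600
R_sample = 0.0104262

0.010426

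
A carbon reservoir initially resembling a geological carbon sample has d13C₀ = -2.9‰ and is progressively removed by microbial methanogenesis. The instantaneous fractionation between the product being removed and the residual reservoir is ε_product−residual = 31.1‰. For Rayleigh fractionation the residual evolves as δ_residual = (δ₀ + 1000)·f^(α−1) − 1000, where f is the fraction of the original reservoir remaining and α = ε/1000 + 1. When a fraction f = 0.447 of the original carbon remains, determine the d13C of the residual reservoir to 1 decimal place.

-27.6‰

Rayleigh residual: δ_res = (δ₀ + 1000)·f^(α−1) − 1000
α = ε/1000 + 1 = 1.03110, so α − 1 = 0.03110
f^(α−1) = 0.447^(0.03110) = 0.975269
δ_res = (-2.9 + 1000) × 0.975269 − 1000 = 972.441 − 1000 = -27.56‰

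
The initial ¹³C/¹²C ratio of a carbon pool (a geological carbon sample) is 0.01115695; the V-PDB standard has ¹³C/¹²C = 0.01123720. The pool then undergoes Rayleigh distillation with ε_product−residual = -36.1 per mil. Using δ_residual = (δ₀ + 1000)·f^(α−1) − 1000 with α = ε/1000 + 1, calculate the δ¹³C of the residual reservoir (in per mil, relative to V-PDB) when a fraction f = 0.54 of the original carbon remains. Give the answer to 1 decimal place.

15.2 per mil

δ₀ = (0.01115695/0.01123720 − 1)×1000 = (0.992859 − 1)×1000 = -7.141 per mil
α − 1 = ε/1000 = -0.0361
f^(α−1) = 0.54^(-0.0361) = 1.022494
δ_res = (-7.141 + 1000) × 1.022494 − 1000 = 1015.191 − 1000 = 15.19 per mil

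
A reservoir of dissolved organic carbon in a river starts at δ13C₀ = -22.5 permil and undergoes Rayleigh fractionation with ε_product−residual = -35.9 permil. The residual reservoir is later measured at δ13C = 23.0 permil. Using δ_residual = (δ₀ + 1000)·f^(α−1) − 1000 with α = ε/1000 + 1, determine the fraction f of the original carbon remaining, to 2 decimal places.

α − 1 = ε/1000 = -0.0359
(δ_res + 1000)/(δ₀ + 1000) = (23.0 + 1000)/(-22.5 + 1000) = 1023.0/977.5 = 1.046547
f = 1.046547^(1/-0.0359) = exp(ln(1.046547)/-0.0359) = exp(0.04550/-0.0359)
f = exp(-1.2673) = 0.2816

0.28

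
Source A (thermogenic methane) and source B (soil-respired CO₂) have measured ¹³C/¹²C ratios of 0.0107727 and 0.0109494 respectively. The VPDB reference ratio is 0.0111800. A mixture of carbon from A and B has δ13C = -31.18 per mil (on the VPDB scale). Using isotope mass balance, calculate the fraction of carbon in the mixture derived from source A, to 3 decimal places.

0.668

δ_A = (0.0107727/0.0111800 − 1)×1000 = (0.963569 − 1)×1000 = -36.431 per mil
δ_B = (0.0109494/0.0111800 − 1)×1000 = (0.979374 − 1)×1000 = -20.626 per mil
f_A = (δ_mix − δ_B)/(δ_A − δ_B) = (-31.18 − (-20.626))/(-36.431 − (-20.626))
f_A = -10.554 / -15.805 = 0.6678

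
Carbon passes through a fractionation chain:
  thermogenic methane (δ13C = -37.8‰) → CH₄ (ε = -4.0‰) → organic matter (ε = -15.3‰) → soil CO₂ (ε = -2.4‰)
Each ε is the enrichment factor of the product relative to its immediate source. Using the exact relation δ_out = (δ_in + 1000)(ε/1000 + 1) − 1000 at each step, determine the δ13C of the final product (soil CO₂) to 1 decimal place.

-58.6‰

step 1: δ = (-37.80 + 1000)·(-4.0/1000 + 1) − 1000 = -41.65‰
step 2: δ = (-41.65 + 1000)·(-15.3/1000 + 1) − 1000 = -56.31‰
step 3: δ = (-56.31 + 1000)·(-2.4/1000 + 1) − 1000 = -58.58‰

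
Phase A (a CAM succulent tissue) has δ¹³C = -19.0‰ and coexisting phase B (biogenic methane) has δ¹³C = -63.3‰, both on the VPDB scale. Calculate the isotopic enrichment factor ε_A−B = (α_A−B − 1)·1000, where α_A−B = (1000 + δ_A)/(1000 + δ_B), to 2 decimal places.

α_A−B = (1000 + -19.0) / (1000 + -63.3) = 981.0 / 936.7 = 1.047294
ε_A−B = (1.047294 − 1) × 1000 = 47.294‰
(The approximation ε ≈ δ_A − δ_B would give 44.3‰.)

47.29‰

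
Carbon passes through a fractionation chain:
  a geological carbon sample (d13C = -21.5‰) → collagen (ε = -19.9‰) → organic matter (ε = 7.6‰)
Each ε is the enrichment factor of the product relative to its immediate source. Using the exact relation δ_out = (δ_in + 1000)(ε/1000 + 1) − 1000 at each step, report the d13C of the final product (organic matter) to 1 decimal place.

step 1: δ = (-21.50 + 1000)·(-19.9/1000 + 1) − 1000 = -40.97‰
step 2: δ = (-40.97 + 1000)·(7.6/1000 + 1) − 1000 = -33.68‰

-33.7‰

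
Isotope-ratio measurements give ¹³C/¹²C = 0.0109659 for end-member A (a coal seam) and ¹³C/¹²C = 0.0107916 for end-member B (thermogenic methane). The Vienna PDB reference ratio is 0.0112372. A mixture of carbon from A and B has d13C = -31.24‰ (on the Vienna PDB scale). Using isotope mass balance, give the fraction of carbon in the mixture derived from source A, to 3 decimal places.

0.542

δ_A = (0.0109659/0.0112372 − 1)×1000 = (0.975857 − 1)×1000 = -24.143‰
δ_B = (0.0107916/0.0112372 − 1)×1000 = (0.960346 − 1)×1000 = -39.654‰
f_A = (δ_mix − δ_B)/(δ_A − δ_B) = (-31.24 − (-39.654))/(-24.143 − (-39.654))
f_A = 8.414 / 15.511 = 0.5425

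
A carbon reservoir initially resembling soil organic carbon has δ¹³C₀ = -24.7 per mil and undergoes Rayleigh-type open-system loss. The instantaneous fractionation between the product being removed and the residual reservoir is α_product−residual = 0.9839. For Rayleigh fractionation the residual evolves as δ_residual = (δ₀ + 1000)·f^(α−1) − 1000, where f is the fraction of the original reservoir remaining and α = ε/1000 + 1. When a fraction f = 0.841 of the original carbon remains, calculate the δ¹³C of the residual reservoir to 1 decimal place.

Rayleigh residual: δ_res = (δ₀ + 1000)·f^(α−1) − 1000
α − 1 = -0.01610
f^(α−1) = 0.841^(-0.01610) = 1.002792
δ_res = (-24.7 + 1000) × 1.002792 − 1000 = 978.023 − 1000 = -21.98 per mil

-22.0 per mil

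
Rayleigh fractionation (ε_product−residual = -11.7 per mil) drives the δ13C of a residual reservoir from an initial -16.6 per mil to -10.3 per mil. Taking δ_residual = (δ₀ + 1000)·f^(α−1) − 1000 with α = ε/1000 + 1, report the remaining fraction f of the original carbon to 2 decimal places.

0.58

α − 1 = ε/1000 = -0.0117
(δ_res + 1000)/(δ₀ + 1000) = (-10.3 + 1000)/(-16.6 + 1000) = 989.7/983.4 = 1.006406
f = 1.006406^(1/-0.0117) = exp(ln(1.006406)/-0.0117) = exp(0.00639/-0.0117)
f = exp(-0.5458) = 0.5794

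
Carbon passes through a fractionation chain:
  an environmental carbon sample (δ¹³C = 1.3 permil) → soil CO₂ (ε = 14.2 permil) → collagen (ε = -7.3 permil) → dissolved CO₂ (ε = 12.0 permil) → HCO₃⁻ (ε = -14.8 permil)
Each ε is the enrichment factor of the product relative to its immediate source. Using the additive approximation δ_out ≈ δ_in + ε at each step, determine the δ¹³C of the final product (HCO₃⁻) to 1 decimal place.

step 1: δ ≈ 1.3 + (14.2) = 15.5 permil
step 2: δ ≈ 15.5 + (-7.3) = 8.2 permil
step 3: δ ≈ 8.2 + (12.0) = 20.2 permil
step 4: δ ≈ 20.2 + (-14.8) = 5.4 permil

5.4 permil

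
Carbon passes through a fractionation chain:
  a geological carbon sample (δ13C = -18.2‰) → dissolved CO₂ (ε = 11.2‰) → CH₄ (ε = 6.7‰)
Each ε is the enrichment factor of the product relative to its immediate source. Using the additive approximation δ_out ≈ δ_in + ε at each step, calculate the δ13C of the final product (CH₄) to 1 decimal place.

-0.3‰

step 1: δ ≈ -18.2 + (11.2) = -7.0‰
step 2: δ ≈ -7.0 + (6.7) = -0.3‰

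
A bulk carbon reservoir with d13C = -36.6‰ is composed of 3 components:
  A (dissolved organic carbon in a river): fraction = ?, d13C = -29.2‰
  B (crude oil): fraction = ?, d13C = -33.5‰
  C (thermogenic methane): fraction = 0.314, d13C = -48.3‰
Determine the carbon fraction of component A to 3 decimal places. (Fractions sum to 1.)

Let f_A and f_B be the unknown fractions; fractions sum to 1 so f_A + f_B = 0.686.
Mass balance: Σ fᵢ·δᵢ = δ_bulk ⇒ f_A·(-29.2) + f_B·(-33.5) = -36.6 − (-15.166) = -21.434
Substitute f_B = 0.686 − f_A:
f_A·(-29.2 − -33.5) = -21.434 − 0.686×(-33.5) = 1.547
f_A = 1.547 / 4.3 = 0.3598

0.360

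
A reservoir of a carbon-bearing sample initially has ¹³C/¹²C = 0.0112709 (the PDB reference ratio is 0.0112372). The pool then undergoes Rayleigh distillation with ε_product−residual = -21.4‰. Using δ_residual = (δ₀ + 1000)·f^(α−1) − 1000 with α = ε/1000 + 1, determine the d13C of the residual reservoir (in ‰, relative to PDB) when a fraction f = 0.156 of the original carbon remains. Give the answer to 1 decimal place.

43.7‰

δ₀ = (0.0112709/0.0112372 − 1)×1000 = (1.002999 − 1)×1000 = 2.999‰
α − 1 = ε/1000 = -0.0214
f^(α−1) = 0.156^(-0.0214) = 1.040560
δ_res = (2.999 + 1000) × 1.040560 − 1000 = 1043.681 − 1000 = 43.68‰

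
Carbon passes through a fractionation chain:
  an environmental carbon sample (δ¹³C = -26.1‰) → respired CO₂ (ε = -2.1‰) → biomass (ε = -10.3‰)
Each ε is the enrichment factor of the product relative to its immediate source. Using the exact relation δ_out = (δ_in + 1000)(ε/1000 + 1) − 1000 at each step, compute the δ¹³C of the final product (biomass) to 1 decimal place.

step 1: δ = (-26.10 + 1000)·(-2.1/1000 + 1) − 1000 = -28.15‰
step 2: δ = (-28.15 + 1000)·(-10.3/1000 + 1) − 1000 = -38.16‰

-38.2‰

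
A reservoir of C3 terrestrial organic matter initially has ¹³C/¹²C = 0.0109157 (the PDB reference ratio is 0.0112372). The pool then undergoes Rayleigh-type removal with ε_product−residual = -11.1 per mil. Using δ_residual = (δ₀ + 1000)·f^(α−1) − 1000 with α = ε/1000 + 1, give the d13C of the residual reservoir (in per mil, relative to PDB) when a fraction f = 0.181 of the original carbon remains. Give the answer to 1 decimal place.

δ₀ = (0.0109157/0.0112372 − 1)×1000 = (0.971390 − 1)×1000 = -28.610 per mil
α − 1 = ε/1000 = -0.0111
f^(α−1) = 0.181^(-0.0111) = 1.019154
δ_res = (-28.610 + 1000) × 1.019154 − 1000 = 989.996 − 1000 = -10.00 per mil

-10.0 per mil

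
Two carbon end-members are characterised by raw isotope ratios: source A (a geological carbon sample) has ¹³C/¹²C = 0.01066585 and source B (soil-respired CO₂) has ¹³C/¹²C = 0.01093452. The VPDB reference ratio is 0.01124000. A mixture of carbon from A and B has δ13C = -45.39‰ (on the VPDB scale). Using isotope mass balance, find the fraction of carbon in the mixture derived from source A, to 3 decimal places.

0.762

δ_A = (0.01066585/0.01124000 − 1)×1000 = (0.948919 − 1)×1000 = -51.081‰
δ_B = (0.01093452/0.01124000 − 1)×1000 = (0.972822 − 1)×1000 = -27.178‰
f_A = (δ_mix − δ_B)/(δ_A − δ_B) = (-45.39 − (-27.178))/(-51.081 − (-27.178))
f_A = -18.212 / -23.903 = 0.7619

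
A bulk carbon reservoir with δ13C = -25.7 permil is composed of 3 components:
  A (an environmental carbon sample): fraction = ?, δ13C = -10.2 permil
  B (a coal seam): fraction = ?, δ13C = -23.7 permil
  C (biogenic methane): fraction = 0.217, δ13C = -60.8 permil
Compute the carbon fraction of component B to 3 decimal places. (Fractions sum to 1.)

0.335

Let f_B and f_A be the unknown fractions; fractions sum to 1 so f_B + f_A = 0.783.
Mass balance: Σ fᵢ·δᵢ = δ_bulk ⇒ f_B·(-23.7) + f_A·(-10.2) = -25.7 − (-13.194) = -12.506
Substitute f_A = 0.783 − f_B:
f_B·(-23.7 − -10.2) = -12.506 − 0.783×(-10.2) = -4.520
f_B = -4.520 / -13.5 = 0.3348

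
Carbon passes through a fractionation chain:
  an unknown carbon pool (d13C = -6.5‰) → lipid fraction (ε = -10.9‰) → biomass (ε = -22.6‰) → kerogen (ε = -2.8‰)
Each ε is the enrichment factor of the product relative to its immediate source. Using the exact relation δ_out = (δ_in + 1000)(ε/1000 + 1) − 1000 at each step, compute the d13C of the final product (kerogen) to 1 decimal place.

step 1: δ = (-6.50 + 1000)·(-10.9/1000 + 1) − 1000 = -17.33‰
step 2: δ = (-17.33 + 1000)·(-22.6/1000 + 1) − 1000 = -39.54‰
step 3: δ = (-39.54 + 1000)·(-2.8/1000 + 1) − 1000 = -42.23‰

-42.2‰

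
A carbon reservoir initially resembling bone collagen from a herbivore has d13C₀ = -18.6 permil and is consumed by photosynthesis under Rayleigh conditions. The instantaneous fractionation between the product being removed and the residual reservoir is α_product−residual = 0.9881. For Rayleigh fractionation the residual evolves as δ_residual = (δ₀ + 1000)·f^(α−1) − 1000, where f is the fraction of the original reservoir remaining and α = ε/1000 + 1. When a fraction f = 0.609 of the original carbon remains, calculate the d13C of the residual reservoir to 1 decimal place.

-12.8 permil

Rayleigh residual: δ_res = (δ₀ + 1000)·f^(α−1) − 1000
α − 1 = -0.01190
f^(α−1) = 0.609^(-0.01190) = 1.005919
δ_res = (-18.6 + 1000) × 1.005919 − 1000 = 987.209 − 1000 = -12.79 permil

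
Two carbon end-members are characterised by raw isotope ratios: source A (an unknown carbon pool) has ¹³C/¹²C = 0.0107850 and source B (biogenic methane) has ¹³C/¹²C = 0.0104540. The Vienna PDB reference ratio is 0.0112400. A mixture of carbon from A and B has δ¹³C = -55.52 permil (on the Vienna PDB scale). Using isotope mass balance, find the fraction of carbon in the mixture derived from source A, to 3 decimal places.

δ_A = (0.0107850/0.0112400 − 1)×1000 = (0.959520 − 1)×1000 = -40.480 permil
δ_B = (0.0104540/0.0112400 − 1)×1000 = (0.930071 − 1)×1000 = -69.929 permil
f_A = (δ_mix − δ_B)/(δ_A − δ_B) = (-55.52 − (-69.929))/(-40.480 − (-69.929))
f_A = 14.409 / 29.448 = 0.4893

0.489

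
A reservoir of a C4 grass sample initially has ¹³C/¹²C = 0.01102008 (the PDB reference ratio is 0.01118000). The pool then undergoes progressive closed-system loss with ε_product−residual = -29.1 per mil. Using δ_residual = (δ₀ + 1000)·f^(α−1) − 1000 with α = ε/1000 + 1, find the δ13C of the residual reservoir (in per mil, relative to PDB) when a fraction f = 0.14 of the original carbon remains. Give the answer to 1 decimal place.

δ₀ = (0.01102008/0.01118000 − 1)×1000 = (0.985696 − 1)×1000 = -14.304 per mil
α − 1 = ε/1000 = -0.0291
f^(α−1) = 0.14^(-0.0291) = 1.058882
δ_res = (-14.304 + 1000) × 1.058882 − 1000 = 1043.736 − 1000 = 43.74 per mil

43.7 per mil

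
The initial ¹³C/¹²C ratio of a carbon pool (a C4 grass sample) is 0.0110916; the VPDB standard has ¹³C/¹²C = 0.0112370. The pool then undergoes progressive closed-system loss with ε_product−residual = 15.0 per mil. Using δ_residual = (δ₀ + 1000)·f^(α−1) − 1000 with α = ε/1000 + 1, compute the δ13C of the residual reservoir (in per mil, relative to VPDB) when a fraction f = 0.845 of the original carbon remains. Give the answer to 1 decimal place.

-15.4 per mil

δ₀ = (0.0110916/0.0112370 − 1)×1000 = (0.987061 − 1)×1000 = -12.939 per mil
α − 1 = ε/1000 = 0.0150
f^(α−1) = 0.845^(0.0150) = 0.997477
δ_res = (-12.939 + 1000) × 0.997477 − 1000 = 984.570 − 1000 = -15.43 per mil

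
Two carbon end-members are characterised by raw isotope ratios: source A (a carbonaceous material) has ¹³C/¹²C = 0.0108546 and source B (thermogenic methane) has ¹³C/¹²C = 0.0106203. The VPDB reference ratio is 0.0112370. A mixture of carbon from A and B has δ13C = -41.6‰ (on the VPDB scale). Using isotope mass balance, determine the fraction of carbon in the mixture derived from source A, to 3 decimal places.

0.637

δ_A = (0.0108546/0.0112370 − 1)×1000 = (0.965970 − 1)×1000 = -34.030‰
δ_B = (0.0106203/0.0112370 − 1)×1000 = (0.945119 − 1)×1000 = -54.881‰
f_A = (δ_mix − δ_B)/(δ_A − δ_B) = (-41.6 − (-54.881))/(-34.030 − (-54.881))
f_A = 13.281 / 20.851 = 0.6370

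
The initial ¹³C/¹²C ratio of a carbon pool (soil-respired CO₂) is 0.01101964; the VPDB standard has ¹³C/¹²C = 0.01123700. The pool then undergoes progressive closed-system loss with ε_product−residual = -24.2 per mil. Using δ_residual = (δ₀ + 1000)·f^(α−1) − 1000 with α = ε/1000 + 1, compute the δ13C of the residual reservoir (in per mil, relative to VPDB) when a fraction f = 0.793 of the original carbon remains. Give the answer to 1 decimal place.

-13.8 per mil

δ₀ = (0.01101964/0.01123700 − 1)×1000 = (0.980657 − 1)×1000 = -19.343 per mil
α − 1 = ε/1000 = -0.0242
f^(α−1) = 0.793^(-0.0242) = 1.005629
δ_res = (-19.343 + 1000) × 1.005629 − 1000 = 986.176 − 1000 = -13.82 per mil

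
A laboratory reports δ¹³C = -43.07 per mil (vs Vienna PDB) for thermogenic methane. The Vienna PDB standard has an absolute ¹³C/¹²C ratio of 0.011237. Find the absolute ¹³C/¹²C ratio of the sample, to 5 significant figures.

R_sample = R_standard × (δ¹³C/1000 + 1)
R_sample = 0.011237 × (-43.07/1000 + 1) = 0.011237 × 0.956930
R_sample = 0.0107530

0.010753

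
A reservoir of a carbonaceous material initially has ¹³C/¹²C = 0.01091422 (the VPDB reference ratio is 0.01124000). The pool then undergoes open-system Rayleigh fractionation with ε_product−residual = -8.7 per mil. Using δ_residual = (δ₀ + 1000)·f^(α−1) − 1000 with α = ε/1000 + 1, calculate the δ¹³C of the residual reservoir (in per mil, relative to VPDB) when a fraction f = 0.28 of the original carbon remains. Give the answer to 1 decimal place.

-18.2 per mil

δ₀ = (0.01091422/0.01124000 − 1)×1000 = (0.971016 − 1)×1000 = -28.984 per mil
α − 1 = ε/1000 = -0.0087
f^(α−1) = 0.28^(-0.0087) = 1.011136
δ_res = (-28.984 + 1000) × 1.011136 − 1000 = 981.830 − 1000 = -18.17 per mil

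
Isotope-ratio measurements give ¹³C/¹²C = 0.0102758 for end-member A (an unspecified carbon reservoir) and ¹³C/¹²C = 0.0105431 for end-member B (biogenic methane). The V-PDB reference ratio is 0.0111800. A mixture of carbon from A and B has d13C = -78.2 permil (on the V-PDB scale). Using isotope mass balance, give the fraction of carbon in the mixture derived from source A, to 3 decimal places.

0.888

δ_A = (0.0102758/0.0111800 − 1)×1000 = (0.919123 − 1)×1000 = -80.877 permil
δ_B = (0.0105431/0.0111800 − 1)×1000 = (0.943032 − 1)×1000 = -56.968 permil
f_A = (δ_mix − δ_B)/(δ_A − δ_B) = (-78.2 − (-56.968))/(-80.877 − (-56.968))
f_A = -21.232 / -23.909 = 0.8881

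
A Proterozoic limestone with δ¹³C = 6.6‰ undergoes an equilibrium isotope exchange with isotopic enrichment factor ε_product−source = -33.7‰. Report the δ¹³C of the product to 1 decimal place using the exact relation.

-27.3‰

Exactly, δ_product = (δ_source + 1000)·(ε/1000 + 1) − 1000.
δ_product = (6.6 + 1000) × (-33.7/1000 + 1) − 1000
δ_product = -27.32‰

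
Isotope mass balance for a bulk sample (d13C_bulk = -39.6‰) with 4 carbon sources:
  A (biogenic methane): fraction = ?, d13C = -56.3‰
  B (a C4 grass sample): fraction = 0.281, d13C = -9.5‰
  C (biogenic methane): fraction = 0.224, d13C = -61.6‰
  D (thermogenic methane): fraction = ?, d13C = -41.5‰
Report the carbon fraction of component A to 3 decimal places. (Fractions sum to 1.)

0.175

Let f_A and f_D be the unknown fractions; fractions sum to 1 so f_A + f_D = 0.495.
Mass balance: Σ fᵢ·δᵢ = δ_bulk ⇒ f_A·(-56.3) + f_D·(-41.5) = -39.6 − (-16.468) = -23.132
Substitute f_D = 0.495 − f_A:
f_A·(-56.3 − -41.5) = -23.132 − 0.495×(-41.5) = -2.590
f_A = -2.590 / -14.8 = 0.1750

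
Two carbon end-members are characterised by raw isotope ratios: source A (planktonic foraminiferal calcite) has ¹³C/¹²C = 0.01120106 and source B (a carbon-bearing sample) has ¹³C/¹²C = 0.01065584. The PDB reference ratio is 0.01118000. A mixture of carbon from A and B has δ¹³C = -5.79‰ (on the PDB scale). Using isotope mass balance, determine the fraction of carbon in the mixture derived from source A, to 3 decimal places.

δ_A = (0.01120106/0.01118000 − 1)×1000 = (1.001884 − 1)×1000 = 1.884‰
δ_B = (0.01065584/0.01118000 − 1)×1000 = (0.953116 − 1)×1000 = -46.884‰
f_A = (δ_mix − δ_B)/(δ_A − δ_B) = (-5.79 − (-46.884))/(1.884 − (-46.884))
f_A = 41.094 / 48.767 = 0.8426

0.843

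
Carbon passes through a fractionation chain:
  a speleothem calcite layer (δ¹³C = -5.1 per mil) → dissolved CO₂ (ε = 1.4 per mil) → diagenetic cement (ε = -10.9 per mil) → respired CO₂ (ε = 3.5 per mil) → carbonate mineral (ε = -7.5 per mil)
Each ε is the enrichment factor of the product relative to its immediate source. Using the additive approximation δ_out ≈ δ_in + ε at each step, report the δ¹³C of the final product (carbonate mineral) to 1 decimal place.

-18.6 per mil

step 1: δ ≈ -5.1 + (1.4) = -3.7 per mil
step 2: δ ≈ -3.7 + (-10.9) = -14.6 per mil
step 3: δ ≈ -14.6 + (3.5) = -11.1 per mil
step 4: δ ≈ -11.1 + (-7.5) = -18.6 per mil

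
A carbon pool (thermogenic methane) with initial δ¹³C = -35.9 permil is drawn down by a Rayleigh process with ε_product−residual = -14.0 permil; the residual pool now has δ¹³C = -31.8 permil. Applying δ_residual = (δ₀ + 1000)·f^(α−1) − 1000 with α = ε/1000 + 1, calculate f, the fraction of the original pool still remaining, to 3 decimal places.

0.739

α − 1 = ε/1000 = -0.0140
(δ_res + 1000)/(δ₀ + 1000) = (-31.8 + 1000)/(-35.9 + 1000) = 968.2/964.1 = 1.004253
f = 1.004253^(1/-0.0140) = exp(ln(1.004253)/-0.0140) = exp(0.00424/-0.0140)
f = exp(-0.3031) = 0.7385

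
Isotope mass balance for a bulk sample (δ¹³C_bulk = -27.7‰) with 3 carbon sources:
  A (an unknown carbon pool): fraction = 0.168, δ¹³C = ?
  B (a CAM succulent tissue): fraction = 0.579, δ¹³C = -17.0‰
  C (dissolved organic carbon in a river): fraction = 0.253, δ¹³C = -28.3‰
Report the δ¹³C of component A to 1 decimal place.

-63.7‰

Isotope mass balance: δ_bulk = Σ fᵢ·δᵢ.
-27.7 = 0.168×δ_A + 0.579×(-17.0) + 0.253×(-28.3)
0.168·δ_A = -27.7 − (-17.003) = -10.697
δ_A = -10.697 / 0.168 = -63.67‰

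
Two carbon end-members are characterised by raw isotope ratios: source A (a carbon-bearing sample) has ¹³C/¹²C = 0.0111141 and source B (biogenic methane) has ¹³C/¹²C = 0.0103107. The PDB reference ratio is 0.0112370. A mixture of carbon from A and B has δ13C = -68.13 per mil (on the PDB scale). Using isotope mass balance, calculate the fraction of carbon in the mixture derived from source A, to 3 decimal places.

0.200

δ_A = (0.0111141/0.0112370 − 1)×1000 = (0.989063 − 1)×1000 = -10.937 per mil
δ_B = (0.0103107/0.0112370 − 1)×1000 = (0.917567 − 1)×1000 = -82.433 per mil
f_A = (δ_mix − δ_B)/(δ_A − δ_B) = (-68.13 − (-82.433))/(-10.937 − (-82.433))
f_A = 14.303 / 71.496 = 0.2001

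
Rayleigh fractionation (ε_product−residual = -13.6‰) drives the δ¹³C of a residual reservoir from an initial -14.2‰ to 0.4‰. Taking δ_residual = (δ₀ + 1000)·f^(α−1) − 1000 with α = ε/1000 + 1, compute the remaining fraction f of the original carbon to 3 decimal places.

α − 1 = ε/1000 = -0.0136
(δ_res + 1000)/(δ₀ + 1000) = (0.4 + 1000)/(-14.2 + 1000) = 1000.4/985.8 = 1.014810
f = 1.014810^(1/-0.0136) = exp(ln(1.014810)/-0.0136) = exp(0.01470/-0.0136)
f = exp(-1.0810) = 0.3393

0.339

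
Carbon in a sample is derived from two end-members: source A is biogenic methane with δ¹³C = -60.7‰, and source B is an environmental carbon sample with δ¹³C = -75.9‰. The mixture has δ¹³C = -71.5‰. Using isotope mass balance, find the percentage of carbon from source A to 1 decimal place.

δ_mix = f_A·δ_A + (1 − f_A)·δ_B  ⇒  f_A = (δ_mix − δ_B)/(δ_A − δ_B)
f_A = (-71.5 − (-75.9)) / (-60.7 − (-75.9))
f_A = 4.4 / 15.2 = 0.2895

28.9%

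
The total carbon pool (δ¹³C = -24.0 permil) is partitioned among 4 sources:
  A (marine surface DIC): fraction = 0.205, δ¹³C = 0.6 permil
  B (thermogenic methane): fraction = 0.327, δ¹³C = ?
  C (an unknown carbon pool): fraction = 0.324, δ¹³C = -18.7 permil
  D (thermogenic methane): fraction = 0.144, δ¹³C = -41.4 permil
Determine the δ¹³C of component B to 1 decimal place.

-37.0 permil

Isotope mass balance: δ_bulk = Σ fᵢ·δᵢ.
-24.0 = 0.205×(0.6) + 0.327×δ_B + 0.324×(-18.7) + 0.144×(-41.4)
0.327·δ_B = -24.0 − (-11.897) = -12.103
δ_B = -12.103 / 0.327 = -37.01 permil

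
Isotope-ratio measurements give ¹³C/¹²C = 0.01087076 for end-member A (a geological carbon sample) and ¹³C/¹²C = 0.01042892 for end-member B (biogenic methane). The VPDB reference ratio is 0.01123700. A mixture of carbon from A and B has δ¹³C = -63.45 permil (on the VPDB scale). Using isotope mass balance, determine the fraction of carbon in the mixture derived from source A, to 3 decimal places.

0.215

δ_A = (0.01087076/0.01123700 − 1)×1000 = (0.967408 − 1)×1000 = -32.592 permil
δ_B = (0.01042892/0.01123700 − 1)×1000 = (0.928088 − 1)×1000 = -71.912 permil
f_A = (δ_mix − δ_B)/(δ_A − δ_B) = (-63.45 − (-71.912))/(-32.592 − (-71.912))
f_A = 8.462 / 39.320 = 0.2152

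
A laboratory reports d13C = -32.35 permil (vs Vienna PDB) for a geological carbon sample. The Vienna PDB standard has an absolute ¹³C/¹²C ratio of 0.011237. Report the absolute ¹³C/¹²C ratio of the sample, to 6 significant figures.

R_sample = R_standard × (d13C/1000 + 1)
R_sample = 0.011237 × (-32.35/1000 + 1) = 0.011237 × 0.967650
R_sample = 0.0108735

0.0108735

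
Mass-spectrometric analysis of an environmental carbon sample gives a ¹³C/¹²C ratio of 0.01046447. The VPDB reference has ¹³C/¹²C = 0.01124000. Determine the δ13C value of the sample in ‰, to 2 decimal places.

-69.00‰

δ13C = (R_sample / R_standard − 1) × 1000
R_sample / R_standard = 0.01046447 / 0.01124000 = 0.931003
δ13C = (0.931003 − 1) × 1000 = -68.997‰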